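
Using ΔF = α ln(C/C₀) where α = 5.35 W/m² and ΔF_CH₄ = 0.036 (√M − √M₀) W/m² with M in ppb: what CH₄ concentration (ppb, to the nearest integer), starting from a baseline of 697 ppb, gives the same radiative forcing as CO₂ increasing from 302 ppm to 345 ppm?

CO₂ forcing: 5.35 × ln(345/302) = 5.35 × 0.133117 = 0.71218 W/m².
Set 0.036(√M − √697) = 0.71218: √M = 0.71218/0.036 + √697 = 19.7828 + 26.4008 = 46.1836.
M = (46.1836)² = 2132.92 ppb.

M ≈ 2133 ppb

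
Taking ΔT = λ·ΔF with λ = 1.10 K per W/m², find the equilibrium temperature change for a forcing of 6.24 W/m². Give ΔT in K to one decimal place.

ΔT = λ ΔF = 1.10 × 6.24 = 6.8640 K.

ΔT = 6.9 K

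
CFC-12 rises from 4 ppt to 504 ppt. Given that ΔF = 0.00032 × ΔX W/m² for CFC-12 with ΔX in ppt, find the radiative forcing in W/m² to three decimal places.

CFC-12: ΔF = 0.00032 × (504 − 4) = 0.00032 × 500 = 0.1600 W/m².

ΔF = 0.160 W/m²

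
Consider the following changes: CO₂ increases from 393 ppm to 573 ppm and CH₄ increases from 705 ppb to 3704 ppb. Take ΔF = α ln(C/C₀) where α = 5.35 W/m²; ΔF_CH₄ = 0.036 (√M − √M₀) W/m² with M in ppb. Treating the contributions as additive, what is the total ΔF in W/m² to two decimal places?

ΔF = 3.25 W/m²

CO₂: 5.35 × ln(573/393) = 5.35 × ln(1.45802) = 5.35 × 0.37708 = 2.0174 W/m².
CH₄: 0.036 × (√3704 − √705) = 0.036 × (60.8605 − 26.5518) = 0.036 × 34.3087 = 1.2351 W/m².
Total ΔF = 2.0174 + 1.2351 = 3.2525 W/m².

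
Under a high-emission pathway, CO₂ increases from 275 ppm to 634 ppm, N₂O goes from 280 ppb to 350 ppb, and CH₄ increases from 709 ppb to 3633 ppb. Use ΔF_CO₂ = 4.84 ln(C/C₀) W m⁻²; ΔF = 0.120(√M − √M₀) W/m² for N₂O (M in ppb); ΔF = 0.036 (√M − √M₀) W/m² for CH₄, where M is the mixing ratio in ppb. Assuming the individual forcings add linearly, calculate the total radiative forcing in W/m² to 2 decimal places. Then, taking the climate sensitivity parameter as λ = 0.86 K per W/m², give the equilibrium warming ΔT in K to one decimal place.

CO₂: 4.84 × ln(634/275) = 4.84 × ln(2.30545) = 4.84 × 0.83528 = 4.0428 W/m².
N₂O: 0.120 × (√350 − √280) = 0.120 × (18.7083 − 16.7332) = 0.120 × 1.9751 = 0.2370 W/m².
CH₄: 0.036 × (√3633 − √709) = 0.036 × (60.2744 − 26.6271) = 0.036 × 33.6473 = 1.2113 W/m².
Total ΔF = 4.0428 + 0.2370 + 1.2113 = 5.4911 W/m².
ΔT = λ ΔF = 0.86 × 5.49 = 4.7214 K.

ΔF = 5.49 W/m²; ΔT = 4.7 K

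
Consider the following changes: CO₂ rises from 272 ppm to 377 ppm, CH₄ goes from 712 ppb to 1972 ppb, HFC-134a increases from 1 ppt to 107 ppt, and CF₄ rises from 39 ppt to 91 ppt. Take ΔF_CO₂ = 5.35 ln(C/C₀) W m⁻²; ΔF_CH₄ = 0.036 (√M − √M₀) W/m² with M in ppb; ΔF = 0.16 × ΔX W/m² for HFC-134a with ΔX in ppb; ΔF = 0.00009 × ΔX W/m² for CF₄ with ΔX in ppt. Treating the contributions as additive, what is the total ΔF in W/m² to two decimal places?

ΔF = 2.41 W/m²

CO₂: 5.35 × ln(377/272) = 5.35 × ln(1.38603) = 5.35 × 0.32644 = 1.7465 W/m².
CH₄: 0.036 × (√1972 − √712) = 0.036 × (44.4072 − 26.6833) = 0.036 × 17.7239 = 0.6381 W/m².
HFC-134a: Δ = 107 − 1 = 106 ppt = 0.106 ppb; ΔF = 0.16 × 0.106 = 0.0170 W/m².
CF₄: ΔF = 0.00009 × (91 − 39) = 0.00009 × 52 = 0.0047 W/m².
Total ΔF = 1.7465 + 0.6381 + 0.0170 + 0.0047 = 2.4063 W/m².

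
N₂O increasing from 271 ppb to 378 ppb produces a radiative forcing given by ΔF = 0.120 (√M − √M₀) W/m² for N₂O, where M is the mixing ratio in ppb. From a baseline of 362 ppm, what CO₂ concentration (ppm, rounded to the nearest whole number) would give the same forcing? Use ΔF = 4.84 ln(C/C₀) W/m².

N₂O forcing: 0.120 × (√378 − √271) = 0.120 × (19.4422 − 16.4621) = 0.120 × 2.9801 = 0.35761 W/m².
Set 4.84 ln(C/362) = 0.35761: ln(C/362) = 0.35761/4.84 = 0.07389, so C = 362 × e^0.07389 = 362 × 1.07669 = 389.76 ppm.

C ≈ 390 ppm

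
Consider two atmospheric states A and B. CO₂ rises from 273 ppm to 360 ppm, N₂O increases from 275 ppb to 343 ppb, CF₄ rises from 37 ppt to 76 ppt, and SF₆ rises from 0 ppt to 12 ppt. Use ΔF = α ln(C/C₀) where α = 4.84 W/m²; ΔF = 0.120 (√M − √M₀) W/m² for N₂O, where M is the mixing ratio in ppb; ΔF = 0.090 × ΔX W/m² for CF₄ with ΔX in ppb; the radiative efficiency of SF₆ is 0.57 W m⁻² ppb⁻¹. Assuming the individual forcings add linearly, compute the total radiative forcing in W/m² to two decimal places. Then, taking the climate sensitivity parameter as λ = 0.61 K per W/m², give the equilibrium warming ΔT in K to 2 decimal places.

ΔF = 1.58 W/m²; ΔT = 0.96 K

CO₂: 4.84 × ln(360/273) = 4.84 × ln(1.31868) = 4.84 × 0.27663 = 1.3389 W/m².
N₂O: 0.120 × (√343 − √275) = 0.120 × (18.5203 − 16.5831) = 0.120 × 1.9372 = 0.2325 W/m².
CF₄: Δ = 76 − 37 = 39 ppt = 0.039 ppb; ΔF = 0.090 × 0.039 = 0.0035 W/m².
SF₆: Δ = 12 − 0 = 12 ppt = 0.012 ppb; ΔF = 0.57 × 0.012 = 0.0068 W/m².
Total ΔF = 1.3389 + 0.2325 + 0.0035 + 0.0068 = 1.5817 W/m².
ΔT = λ ΔF = 0.61 × 1.58 = 0.9638 K.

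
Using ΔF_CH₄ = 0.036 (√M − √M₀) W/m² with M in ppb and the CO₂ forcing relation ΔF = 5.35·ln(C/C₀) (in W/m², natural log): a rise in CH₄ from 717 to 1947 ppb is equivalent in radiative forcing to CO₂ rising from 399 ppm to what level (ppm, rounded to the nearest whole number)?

CH₄ forcing: 0.036 × (√1947 − √717) = 0.036 × (44.1248 − 26.7769) = 0.036 × 17.3479 = 0.62452 W/m².
Set 5.35 ln(C/399) = 0.62452: ln(C/399) = 0.62452/5.35 = 0.11673, so C = 399 × e^0.11673 = 399 × 1.12382 = 448.40 ppm.

C ≈ 448 ppm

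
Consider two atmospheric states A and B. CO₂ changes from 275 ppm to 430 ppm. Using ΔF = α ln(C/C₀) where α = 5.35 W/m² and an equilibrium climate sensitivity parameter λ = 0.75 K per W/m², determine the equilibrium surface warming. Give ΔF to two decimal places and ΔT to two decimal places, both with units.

CO₂: 5.35 × ln(430/275) = 5.35 × ln(1.56364) = 5.35 × 0.44702 = 2.3916 W/m².
ΔT = λ ΔF = 0.75 × 2.39 = 1.7925 K.

ΔF = 2.39 W/m²; ΔT = 1.79 K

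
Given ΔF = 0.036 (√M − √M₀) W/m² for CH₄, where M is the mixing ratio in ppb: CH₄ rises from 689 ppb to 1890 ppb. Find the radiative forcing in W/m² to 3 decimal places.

ΔF = 0.620 W/m²

CH₄: 0.036 × (√1890 − √689) = 0.036 × (43.4741 − 26.2488) = 0.036 × 17.2253 = 0.6201 W/m².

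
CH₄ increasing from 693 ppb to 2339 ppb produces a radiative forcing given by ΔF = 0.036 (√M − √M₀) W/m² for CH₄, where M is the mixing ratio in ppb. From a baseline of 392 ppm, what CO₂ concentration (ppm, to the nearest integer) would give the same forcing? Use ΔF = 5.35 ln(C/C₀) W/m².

C ≈ 455 ppm

CH₄ forcing: 0.036 × (√2339 − √693) = 0.036 × (48.3632 − 26.3249) = 0.036 × 22.0383 = 0.79338 W/m².
Set 5.35 ln(C/392) = 0.79338: ln(C/392) = 0.79338/5.35 = 0.14830, so C = 392 × e^0.14830 = 392 × 1.15986 = 454.67 ppm.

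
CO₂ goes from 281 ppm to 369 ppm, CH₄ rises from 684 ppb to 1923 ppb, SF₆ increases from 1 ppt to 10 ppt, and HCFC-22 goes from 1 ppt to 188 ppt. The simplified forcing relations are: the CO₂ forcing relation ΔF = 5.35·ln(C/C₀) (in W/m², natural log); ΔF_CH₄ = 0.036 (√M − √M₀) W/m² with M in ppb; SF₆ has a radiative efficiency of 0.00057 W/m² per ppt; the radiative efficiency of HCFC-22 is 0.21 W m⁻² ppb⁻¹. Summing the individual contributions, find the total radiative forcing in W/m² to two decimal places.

ΔF = 2.14 W/m²

CO₂: 5.35 × ln(369/281) = 5.35 × ln(1.31317) = 5.35 × 0.27244 = 1.4576 W/m².
CH₄: 0.036 × (√1923 − √684) = 0.036 × (43.8520 − 26.1534) = 0.036 × 17.6986 = 0.6371 W/m².
SF₆: ΔF = 0.00057 × (10 − 1) = 0.00057 × 9 = 0.0051 W/m².
HCFC-22: Δ = 188 − 1 = 187 ppt = 0.187 ppb; ΔF = 0.21 × 0.187 = 0.0393 W/m².
Total ΔF = 1.4576 + 0.6371 + 0.0051 + 0.0393 = 2.1391 W/m².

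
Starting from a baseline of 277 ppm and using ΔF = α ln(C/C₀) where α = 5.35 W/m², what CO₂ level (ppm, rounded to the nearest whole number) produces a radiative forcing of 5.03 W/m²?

Set 5.35 ln(C/277) = 5.03, so ln(C/277) = 5.03/5.35 = 0.94019.
Then C/277 = e^0.94019 = 2.56047, giving C = 277 × 2.56047 = 709.25 ppm.

C ≈ 709 ppm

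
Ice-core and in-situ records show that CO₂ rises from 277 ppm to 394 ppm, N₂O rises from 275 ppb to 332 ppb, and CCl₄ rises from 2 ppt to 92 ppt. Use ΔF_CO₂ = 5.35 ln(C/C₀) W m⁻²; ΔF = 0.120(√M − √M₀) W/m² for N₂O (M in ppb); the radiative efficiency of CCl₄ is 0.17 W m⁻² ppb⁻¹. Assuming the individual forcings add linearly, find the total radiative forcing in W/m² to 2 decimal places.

CO₂: 5.35 × ln(394/277) = 5.35 × ln(1.42238) = 5.35 × 0.35233 = 1.8850 W/m².
N₂O: 0.120 × (√332 − √275) = 0.120 × (18.2209 − 16.5831) = 0.120 × 1.6378 = 0.1965 W/m².
CCl₄: Δ = 92 − 2 = 90 ppt = 0.090 ppb; ΔF = 0.17 × 0.090 = 0.0153 W/m².
Total ΔF = 1.8850 + 0.1965 + 0.0153 = 2.0968 W/m².

ΔF = 2.10 W/m²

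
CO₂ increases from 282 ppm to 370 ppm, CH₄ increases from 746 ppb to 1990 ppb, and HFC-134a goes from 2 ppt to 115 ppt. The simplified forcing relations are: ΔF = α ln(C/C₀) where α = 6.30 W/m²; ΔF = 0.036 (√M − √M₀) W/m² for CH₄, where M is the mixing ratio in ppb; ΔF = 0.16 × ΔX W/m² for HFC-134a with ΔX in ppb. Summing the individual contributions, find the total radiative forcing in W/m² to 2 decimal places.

ΔF = 2.35 W/m²

CO₂: 6.30 × ln(370/282) = 6.30 × ln(1.31206) = 6.30 × 0.27160 = 1.7111 W/m².
CH₄: 0.036 × (√1990 − √746) = 0.036 × (44.6094 − 27.3130) = 0.036 × 17.2964 = 0.6227 W/m².
HFC-134a: Δ = 115 − 2 = 113 ppt = 0.113 ppb; ΔF = 0.16 × 0.113 = 0.0181 W/m².
Total ΔF = 1.7111 + 0.6227 + 0.0181 = 2.3519 W/m².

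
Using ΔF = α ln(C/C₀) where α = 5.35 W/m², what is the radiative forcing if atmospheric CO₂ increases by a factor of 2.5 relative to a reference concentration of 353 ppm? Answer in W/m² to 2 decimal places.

Because the forcing depends only on the ratio C/C₀, the initial concentration does not enter.
ΔF = 5.35 × ln(2.5) = 5.35 × 0.91629 = 4.9022 W/m².

ΔF = 4.90 W/m²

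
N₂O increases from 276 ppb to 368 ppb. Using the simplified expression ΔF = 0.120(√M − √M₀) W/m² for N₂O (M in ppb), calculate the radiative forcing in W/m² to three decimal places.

ΔF = 0.308 W/m²

N₂O: 0.120 × (√368 − √276) = 0.120 × (19.1833 − 16.6132) = 0.120 × 2.5701 = 0.3084 W/m².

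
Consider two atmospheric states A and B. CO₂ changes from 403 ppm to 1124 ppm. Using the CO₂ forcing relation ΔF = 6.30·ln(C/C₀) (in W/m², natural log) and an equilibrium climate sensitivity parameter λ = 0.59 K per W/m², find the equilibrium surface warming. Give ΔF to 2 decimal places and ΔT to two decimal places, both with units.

ΔF = 6.46 W/m²; ΔT = 3.81 K

CO₂: 6.30 × ln(1124/403) = 6.30 × ln(2.78908) = 6.30 × 1.02571 = 6.4620 W/m².
ΔT = λ ΔF = 0.59 × 6.46 = 3.8114 K.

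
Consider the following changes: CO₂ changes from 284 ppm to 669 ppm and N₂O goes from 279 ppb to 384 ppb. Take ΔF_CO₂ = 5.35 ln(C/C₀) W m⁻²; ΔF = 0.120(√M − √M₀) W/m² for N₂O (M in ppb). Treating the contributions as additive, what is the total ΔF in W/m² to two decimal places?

CO₂: 5.35 × ln(669/284) = 5.35 × ln(2.35563) = 5.35 × 0.85681 = 4.5839 W/m².
N₂O: 0.120 × (√384 − √279) = 0.120 × (19.5959 − 16.7033) = 0.120 × 2.8926 = 0.3471 W/m².
Total ΔF = 4.5839 + 0.3471 = 4.9310 W/m².

ΔF = 4.93 W/m²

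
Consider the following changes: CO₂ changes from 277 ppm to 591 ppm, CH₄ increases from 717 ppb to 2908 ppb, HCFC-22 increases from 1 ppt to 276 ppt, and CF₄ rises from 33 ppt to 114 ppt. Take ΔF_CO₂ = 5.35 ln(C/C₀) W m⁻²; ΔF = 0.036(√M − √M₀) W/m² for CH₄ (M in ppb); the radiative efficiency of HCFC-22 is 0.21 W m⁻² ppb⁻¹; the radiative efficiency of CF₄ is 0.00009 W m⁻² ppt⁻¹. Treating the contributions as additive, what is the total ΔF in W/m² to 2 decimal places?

CO₂: 5.35 × ln(591/277) = 5.35 × ln(2.13357) = 5.35 × 0.75780 = 4.0542 W/m².
CH₄: 0.036 × (√2908 − √717) = 0.036 × (53.9259 − 26.7769) = 0.036 × 27.1490 = 0.9774 W/m².
HCFC-22: Δ = 276 − 1 = 275 ppt = 0.275 ppb; ΔF = 0.21 × 0.275 = 0.0578 W/m².
CF₄: ΔF = 0.00009 × (114 − 33) = 0.00009 × 81 = 0.0073 W/m².
Total ΔF = 4.0542 + 0.9774 + 0.0578 + 0.0073 = 5.0967 W/m².

ΔF = 5.10 W/m²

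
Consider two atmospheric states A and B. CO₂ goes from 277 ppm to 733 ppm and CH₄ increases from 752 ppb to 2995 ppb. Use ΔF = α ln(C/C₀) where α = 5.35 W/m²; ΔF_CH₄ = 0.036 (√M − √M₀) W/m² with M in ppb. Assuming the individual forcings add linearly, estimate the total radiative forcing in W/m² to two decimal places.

ΔF = 6.19 W/m²

CO₂: 5.35 × ln(733/277) = 5.35 × ln(2.64621) = 5.35 × 0.97313 = 5.2062 W/m².
CH₄: 0.036 × (√2995 − √752) = 0.036 × (54.7266 − 27.4226) = 0.036 × 27.3040 = 0.9829 W/m².
Total ΔF = 5.2062 + 0.9829 = 6.1891 W/m².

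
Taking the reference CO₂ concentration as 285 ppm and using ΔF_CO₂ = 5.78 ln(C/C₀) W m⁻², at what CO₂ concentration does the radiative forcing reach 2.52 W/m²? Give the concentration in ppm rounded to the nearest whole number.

C ≈ 441 ppm

Set 5.78 ln(C/285) = 2.52, so ln(C/285) = 2.52/5.78 = 0.43599.
Then C/285 = e^0.43599 = 1.54649, giving C = 285 × 1.54649 = 440.75 ppm.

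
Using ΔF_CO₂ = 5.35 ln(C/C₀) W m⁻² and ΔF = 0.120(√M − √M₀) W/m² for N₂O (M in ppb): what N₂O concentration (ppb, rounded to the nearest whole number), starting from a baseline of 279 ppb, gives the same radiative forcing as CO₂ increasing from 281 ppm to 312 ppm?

M ≈ 457 ppb

CO₂ forcing: 5.35 × ln(312/281) = 5.35 × 0.104649 = 0.55987 W/m².
Set 0.120(√M − √279) = 0.55987: √M = 0.55987/0.120 + √279 = 4.6656 + 16.7033 = 21.3689.
M = (21.3689)² = 456.63 ppb.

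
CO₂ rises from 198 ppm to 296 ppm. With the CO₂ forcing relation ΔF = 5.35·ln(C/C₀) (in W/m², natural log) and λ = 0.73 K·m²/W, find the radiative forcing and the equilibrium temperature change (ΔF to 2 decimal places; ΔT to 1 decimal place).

ΔF = 2.15 W/m²; ΔT = 1.6 K

CO₂: 5.35 × ln(296/198) = 5.35 × ln(1.49495) = 5.35 × 0.40209 = 2.1512 W/m².
ΔT = λ ΔF = 0.73 × 2.15 = 1.5695 K.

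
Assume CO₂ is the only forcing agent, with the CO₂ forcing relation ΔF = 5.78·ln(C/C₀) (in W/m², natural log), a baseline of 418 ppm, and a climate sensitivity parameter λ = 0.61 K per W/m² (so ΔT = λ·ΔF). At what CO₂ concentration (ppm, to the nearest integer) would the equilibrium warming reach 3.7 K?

C ≈ 1194 ppm

Required forcing: ΔF = ΔT/λ = 3.7/0.61 = 6.0656 W/m².
Then ln(C/418) = ΔF/5.78 = 6.0656/5.78 = 1.04941.
So C = 418 × e^1.04941 = 418 × 2.85597 = 1193.80 ppm.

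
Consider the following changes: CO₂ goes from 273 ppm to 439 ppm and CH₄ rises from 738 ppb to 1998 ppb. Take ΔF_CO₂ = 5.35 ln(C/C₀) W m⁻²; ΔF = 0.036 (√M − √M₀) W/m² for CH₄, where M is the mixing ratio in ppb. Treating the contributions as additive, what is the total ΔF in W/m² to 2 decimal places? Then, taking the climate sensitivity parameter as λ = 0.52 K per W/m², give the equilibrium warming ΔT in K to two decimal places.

CO₂: 5.35 × ln(439/273) = 5.35 × ln(1.60806) = 5.35 × 0.47503 = 2.5414 W/m².
CH₄: 0.036 × (√1998 − √738) = 0.036 × (44.6990 − 27.1662) = 0.036 × 17.5328 = 0.6312 W/m².
Total ΔF = 2.5414 + 0.6312 = 3.1726 W/m².
ΔT = λ ΔF = 0.52 × 3.17 = 1.6484 K.

ΔF = 3.17 W/m²; ΔT = 1.65 K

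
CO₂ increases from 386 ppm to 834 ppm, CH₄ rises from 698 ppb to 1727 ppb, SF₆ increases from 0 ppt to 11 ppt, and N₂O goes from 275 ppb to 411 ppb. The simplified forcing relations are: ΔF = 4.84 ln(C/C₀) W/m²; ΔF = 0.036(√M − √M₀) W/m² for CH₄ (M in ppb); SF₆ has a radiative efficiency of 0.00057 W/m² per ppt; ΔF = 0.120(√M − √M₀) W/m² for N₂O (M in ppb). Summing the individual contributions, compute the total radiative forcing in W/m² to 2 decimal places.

CO₂: 4.84 × ln(834/386) = 4.84 × ln(2.16062) = 4.84 × 0.77040 = 3.7287 W/m².
CH₄: 0.036 × (√1727 − √698) = 0.036 × (41.5572 − 26.4197) = 0.036 × 15.1375 = 0.5450 W/m².
SF₆: ΔF = 0.00057 × (11 − 0) = 0.00057 × 11 = 0.0063 W/m².
N₂O: 0.120 × (√411 − √275) = 0.120 × (20.2731 − 16.5831) = 0.120 × 3.6900 = 0.4428 W/m².
Total ΔF = 3.7287 + 0.5450 + 0.0063 + 0.4428 = 4.7228 W/m².

ΔF = 4.72 W/m²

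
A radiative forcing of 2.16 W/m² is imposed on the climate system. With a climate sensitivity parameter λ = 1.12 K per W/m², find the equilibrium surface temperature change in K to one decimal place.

ΔT = 2.4 K

ΔT = λ ΔF = 1.12 × 2.16 = 2.4192 K.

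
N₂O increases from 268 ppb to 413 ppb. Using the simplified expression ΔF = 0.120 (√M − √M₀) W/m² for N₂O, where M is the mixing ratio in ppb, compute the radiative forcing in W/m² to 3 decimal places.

ΔF = 0.474 W/m²

N₂O: 0.120 × (√413 − √268) = 0.120 × (20.3224 − 16.3707) = 0.120 × 3.9517 = 0.4742 W/m².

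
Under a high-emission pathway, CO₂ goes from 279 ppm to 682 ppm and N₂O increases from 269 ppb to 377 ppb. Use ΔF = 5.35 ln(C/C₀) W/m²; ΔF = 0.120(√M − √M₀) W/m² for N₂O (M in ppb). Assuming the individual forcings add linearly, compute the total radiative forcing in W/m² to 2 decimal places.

ΔF = 5.14 W/m²

CO₂: 5.35 × ln(682/279) = 5.35 × ln(2.44444) = 5.35 × 0.89382 = 4.7819 W/m².
N₂O: 0.120 × (√377 − √269) = 0.120 × (19.4165 − 16.4012) = 0.120 × 3.0153 = 0.3618 W/m².
Total ΔF = 4.7819 + 0.3618 = 5.1437 W/m².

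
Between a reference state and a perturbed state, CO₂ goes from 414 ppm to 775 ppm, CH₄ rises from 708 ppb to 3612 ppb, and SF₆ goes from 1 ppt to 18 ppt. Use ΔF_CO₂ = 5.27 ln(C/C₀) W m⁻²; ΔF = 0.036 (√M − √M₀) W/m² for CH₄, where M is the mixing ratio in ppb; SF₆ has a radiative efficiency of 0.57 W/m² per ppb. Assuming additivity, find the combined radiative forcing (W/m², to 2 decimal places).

ΔF = 4.52 W/m²

CO₂: 5.27 × ln(775/414) = 5.27 × ln(1.87198) = 5.27 × 0.62700 = 3.3043 W/m².
CH₄: 0.036 × (√3612 − √708) = 0.036 × (60.0999 − 26.6083) = 0.036 × 33.4916 = 1.2057 W/m².
SF₆: Δ = 18 − 1 = 17 ppt = 0.017 ppb; ΔF = 0.57 × 0.017 = 0.0097 W/m².
Total ΔF = 3.3043 + 1.2057 + 0.0097 = 4.5197 W/m².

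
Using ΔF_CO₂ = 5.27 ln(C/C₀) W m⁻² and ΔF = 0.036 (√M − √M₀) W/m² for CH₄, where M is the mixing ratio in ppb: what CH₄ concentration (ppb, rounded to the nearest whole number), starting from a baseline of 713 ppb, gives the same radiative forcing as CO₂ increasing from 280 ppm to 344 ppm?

CO₂ forcing: 5.27 × ln(344/280) = 5.27 × 0.205852 = 1.08484 W/m².
Set 0.036(√M − √713) = 1.08484: √M = 1.08484/0.036 + √713 = 30.1344 + 26.7021 = 56.8365.
M = (56.8365)² = 3230.39 ppb.

M ≈ 3230 ppb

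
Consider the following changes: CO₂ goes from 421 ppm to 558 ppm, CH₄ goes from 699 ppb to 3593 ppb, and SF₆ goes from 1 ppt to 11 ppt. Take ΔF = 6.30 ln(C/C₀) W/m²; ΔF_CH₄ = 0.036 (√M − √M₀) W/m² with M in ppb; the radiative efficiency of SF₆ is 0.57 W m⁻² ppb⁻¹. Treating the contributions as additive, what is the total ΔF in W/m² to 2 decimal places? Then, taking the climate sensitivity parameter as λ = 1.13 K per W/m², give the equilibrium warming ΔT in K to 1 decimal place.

ΔF = 2.99 W/m²; ΔT = 3.4 K

CO₂: 6.30 × ln(558/421) = 6.30 × ln(1.32542) = 6.30 × 0.28173 = 1.7749 W/m².
CH₄: 0.036 × (√3593 − √699) = 0.036 × (59.9416 − 26.4386) = 0.036 × 33.5030 = 1.2061 W/m².
SF₆: Δ = 11 − 1 = 10 ppt = 0.010 ppb; ΔF = 0.57 × 0.010 = 0.0057 W/m².
Total ΔF = 1.7749 + 1.2061 + 0.0057 = 2.9867 W/m².
ΔT = λ ΔF = 1.13 × 2.99 = 3.3787 K.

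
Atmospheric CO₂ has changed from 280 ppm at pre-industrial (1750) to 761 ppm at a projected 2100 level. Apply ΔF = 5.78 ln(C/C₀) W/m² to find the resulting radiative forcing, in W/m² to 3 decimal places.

CO₂: 5.78 × ln(761/280) = 5.78 × ln(2.71786) = 5.78 × 0.99984 = 5.7791 W/m².

ΔF = 5.779 W/m²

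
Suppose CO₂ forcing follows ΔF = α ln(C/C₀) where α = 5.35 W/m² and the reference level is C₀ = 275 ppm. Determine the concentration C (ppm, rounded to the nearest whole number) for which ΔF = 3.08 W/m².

Set 5.35 ln(C/275) = 3.08, so ln(C/275) = 3.08/5.35 = 0.57570.
Then C/275 = e^0.57570 = 1.77837, giving C = 275 × 1.77837 = 489.05 ppm.

C ≈ 489 ppm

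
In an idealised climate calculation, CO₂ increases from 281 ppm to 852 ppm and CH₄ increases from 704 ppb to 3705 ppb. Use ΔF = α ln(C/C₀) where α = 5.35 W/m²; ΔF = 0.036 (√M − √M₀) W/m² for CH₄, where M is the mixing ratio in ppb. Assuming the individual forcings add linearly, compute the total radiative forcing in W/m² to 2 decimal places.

CO₂: 5.35 × ln(852/281) = 5.35 × ln(3.03203) = 5.35 × 1.10923 = 5.9344 W/m².
CH₄: 0.036 × (√3705 − √704) = 0.036 × (60.8687 − 26.5330) = 0.036 × 34.3357 = 1.2361 W/m².
Total ΔF = 5.9344 + 1.2361 = 7.1705 W/m².

ΔF = 7.17 W/m²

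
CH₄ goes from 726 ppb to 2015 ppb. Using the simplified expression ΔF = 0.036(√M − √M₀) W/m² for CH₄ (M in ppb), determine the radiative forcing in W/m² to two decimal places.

CH₄: 0.036 × (√2015 − √726) = 0.036 × (44.8888 − 26.9444) = 0.036 × 17.9444 = 0.6460 W/m².

ΔF = 0.65 W/m²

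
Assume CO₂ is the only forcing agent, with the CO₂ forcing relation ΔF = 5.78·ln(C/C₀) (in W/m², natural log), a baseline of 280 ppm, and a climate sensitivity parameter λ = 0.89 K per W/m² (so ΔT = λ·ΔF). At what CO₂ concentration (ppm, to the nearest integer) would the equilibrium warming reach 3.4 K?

C ≈ 542 ppm

Required forcing: ΔF = ΔT/λ = 3.4/0.89 = 3.8202 W/m².
Then ln(C/280) = ΔF/5.78 = 3.8202/5.78 = 0.66093.
So C = 280 × e^0.66093 = 280 × 1.93659 = 542.25 ppm.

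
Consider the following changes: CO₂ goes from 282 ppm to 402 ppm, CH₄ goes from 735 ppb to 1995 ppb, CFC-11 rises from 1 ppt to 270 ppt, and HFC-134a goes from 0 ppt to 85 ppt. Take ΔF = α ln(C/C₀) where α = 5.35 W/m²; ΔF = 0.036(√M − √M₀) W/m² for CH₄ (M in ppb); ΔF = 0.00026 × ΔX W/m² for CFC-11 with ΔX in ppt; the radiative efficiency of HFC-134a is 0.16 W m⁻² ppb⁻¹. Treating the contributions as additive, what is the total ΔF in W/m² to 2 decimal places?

CO₂: 5.35 × ln(402/282) = 5.35 × ln(1.42553) = 5.35 × 0.35454 = 1.8968 W/m².
CH₄: 0.036 × (√1995 − √735) = 0.036 × (44.6654 − 27.1109) = 0.036 × 17.5545 = 0.6320 W/m².
CFC-11: ΔF = 0.00026 × (270 − 1) = 0.00026 × 269 = 0.0699 W/m².
HFC-134a: Δ = 85 − 0 = 85 ppt = 0.085 ppb; ΔF = 0.16 × 0.085 = 0.0136 W/m².
Total ΔF = 1.8968 + 0.6320 + 0.0699 + 0.0136 = 2.6123 W/m².

ΔF = 2.61 W/m²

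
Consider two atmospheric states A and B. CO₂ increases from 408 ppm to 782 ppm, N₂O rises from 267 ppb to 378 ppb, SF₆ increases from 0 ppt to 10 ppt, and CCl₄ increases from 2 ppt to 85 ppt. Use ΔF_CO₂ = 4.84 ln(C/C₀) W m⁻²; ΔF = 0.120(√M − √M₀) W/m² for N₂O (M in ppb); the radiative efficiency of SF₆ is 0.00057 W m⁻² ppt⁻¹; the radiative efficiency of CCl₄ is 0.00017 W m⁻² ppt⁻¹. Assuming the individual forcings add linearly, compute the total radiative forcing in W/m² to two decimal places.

ΔF = 3.54 W/m²

CO₂: 4.84 × ln(782/408) = 4.84 × ln(1.91667) = 4.84 × 0.65059 = 3.1489 W/m².
N₂O: 0.120 × (√378 − √267) = 0.120 × (19.4422 − 16.3401) = 0.120 × 3.1021 = 0.3723 W/m².
SF₆: ΔF = 0.00057 × (10 − 0) = 0.00057 × 10 = 0.0057 W/m².
CCl₄: ΔF = 0.00017 × (85 − 2) = 0.00017 × 83 = 0.0141 W/m².
Total ΔF = 3.1489 + 0.3723 + 0.0057 + 0.0141 = 3.5410 W/m².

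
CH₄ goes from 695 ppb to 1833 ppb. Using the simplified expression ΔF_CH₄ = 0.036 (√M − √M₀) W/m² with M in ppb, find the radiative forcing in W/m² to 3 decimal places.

CH₄: 0.036 × (√1833 − √695) = 0.036 × (42.8135 − 26.3629) = 0.036 × 16.4506 = 0.5922 W/m².

ΔF = 0.592 W/m²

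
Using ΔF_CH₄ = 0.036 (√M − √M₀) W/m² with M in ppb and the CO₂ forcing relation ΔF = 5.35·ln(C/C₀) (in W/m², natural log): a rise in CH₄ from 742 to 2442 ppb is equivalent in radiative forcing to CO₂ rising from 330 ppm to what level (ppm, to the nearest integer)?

CH₄ forcing: 0.036 × (√2442 − √742) = 0.036 × (49.4166 − 27.2397) = 0.036 × 22.1769 = 0.79837 W/m².
Set 5.35 ln(C/330) = 0.79837: ln(C/330) = 0.79837/5.35 = 0.14923, so C = 330 × e^0.14923 = 330 × 1.16094 = 383.11 ppm.

C ≈ 383 ppm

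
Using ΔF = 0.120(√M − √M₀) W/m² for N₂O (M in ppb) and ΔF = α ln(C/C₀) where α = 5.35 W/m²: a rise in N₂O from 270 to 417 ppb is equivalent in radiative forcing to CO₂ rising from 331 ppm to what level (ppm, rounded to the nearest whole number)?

N₂O forcing: 0.120 × (√417 − √270) = 0.120 × (20.4206 − 16.4317) = 0.120 × 3.9889 = 0.47867 W/m².
Set 5.35 ln(C/331) = 0.47867: ln(C/331) = 0.47867/5.35 = 0.08947, so C = 331 × e^0.08947 = 331 × 1.09359 = 361.98 ppm.

C ≈ 362 ppm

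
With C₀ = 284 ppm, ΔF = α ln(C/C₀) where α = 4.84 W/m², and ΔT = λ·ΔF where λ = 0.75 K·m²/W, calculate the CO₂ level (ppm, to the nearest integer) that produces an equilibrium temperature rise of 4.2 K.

Required forcing: ΔF = ΔT/λ = 4.2/0.75 = 5.6000 W/m².
Then ln(C/284) = ΔF/4.84 = 5.6000/4.84 = 1.15702.
So C = 284 × e^1.15702 = 284 × 3.18044 = 903.24 ppm.

C ≈ 903 ppm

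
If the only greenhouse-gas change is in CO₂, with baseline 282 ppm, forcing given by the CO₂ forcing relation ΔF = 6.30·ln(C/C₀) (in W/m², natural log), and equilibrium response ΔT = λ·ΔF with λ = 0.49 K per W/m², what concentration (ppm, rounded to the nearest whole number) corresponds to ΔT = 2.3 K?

Required forcing: ΔF = ΔT/λ = 2.3/0.49 = 4.6939 W/m².
Then ln(C/282) = ΔF/6.30 = 4.6939/6.30 = 0.74506.
So C = 282 × e^0.74506 = 282 × 2.10657 = 594.05 ppm.

C ≈ 594 ppm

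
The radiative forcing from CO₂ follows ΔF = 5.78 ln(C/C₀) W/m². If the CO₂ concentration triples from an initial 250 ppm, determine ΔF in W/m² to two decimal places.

ΔF = 6.35 W/m²

Because the forcing depends only on the ratio C/C₀, the initial concentration does not enter.
ΔF = 5.78 × ln(3) = 5.78 × 1.09861 = 6.3500 W/m².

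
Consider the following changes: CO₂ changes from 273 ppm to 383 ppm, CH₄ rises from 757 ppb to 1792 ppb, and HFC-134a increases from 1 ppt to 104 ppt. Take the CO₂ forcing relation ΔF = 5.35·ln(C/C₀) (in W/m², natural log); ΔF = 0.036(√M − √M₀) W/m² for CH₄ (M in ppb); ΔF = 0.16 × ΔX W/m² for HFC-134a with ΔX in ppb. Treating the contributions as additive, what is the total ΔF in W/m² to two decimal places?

CO₂: 5.35 × ln(383/273) = 5.35 × ln(1.40293) = 5.35 × 0.33856 = 1.8113 W/m².
CH₄: 0.036 × (√1792 − √757) = 0.036 × (42.3320 − 27.5136) = 0.036 × 14.8184 = 0.5335 W/m².
HFC-134a: Δ = 104 − 1 = 103 ppt = 0.103 ppb; ΔF = 0.16 × 0.103 = 0.0165 W/m².
Total ΔF = 1.8113 + 0.5335 + 0.0165 = 2.3613 W/m².

ΔF = 2.36 W/m²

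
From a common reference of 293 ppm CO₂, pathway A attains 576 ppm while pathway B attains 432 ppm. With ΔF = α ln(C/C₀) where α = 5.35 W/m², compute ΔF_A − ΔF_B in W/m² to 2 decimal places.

ΔF_A = 5.35 ln(576/293) = 5.35 × 0.67594 = 3.6163 W/m².
ΔF_B = 5.35 ln(432/293) = 5.35 × 0.38825 = 2.0771 W/m².
Difference: 3.6163 − 2.0771 = 1.5392 W/m².

ΔF_A − ΔF_B = 1.54 W/m²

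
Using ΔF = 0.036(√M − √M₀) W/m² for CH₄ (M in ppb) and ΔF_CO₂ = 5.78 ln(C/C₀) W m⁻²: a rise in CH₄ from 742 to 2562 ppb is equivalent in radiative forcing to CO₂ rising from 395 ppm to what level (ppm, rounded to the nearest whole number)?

C ≈ 457 ppm

CH₄ forcing: 0.036 × (√2562 − √742) = 0.036 × (50.6162 − 27.2397) = 0.036 × 23.3765 = 0.84155 W/m².
Set 5.78 ln(C/395) = 0.84155: ln(C/395) = 0.84155/5.78 = 0.14560, so C = 395 × e^0.14560 = 395 × 1.15673 = 456.91 ppm.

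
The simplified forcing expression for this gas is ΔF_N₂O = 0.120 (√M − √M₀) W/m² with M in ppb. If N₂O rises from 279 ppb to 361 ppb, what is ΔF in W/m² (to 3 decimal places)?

N₂O: 0.120 × (√361 − √279) = 0.120 × (19.0000 − 16.7033) = 0.120 × 2.2967 = 0.2756 W/m².

ΔF = 0.276 W/m²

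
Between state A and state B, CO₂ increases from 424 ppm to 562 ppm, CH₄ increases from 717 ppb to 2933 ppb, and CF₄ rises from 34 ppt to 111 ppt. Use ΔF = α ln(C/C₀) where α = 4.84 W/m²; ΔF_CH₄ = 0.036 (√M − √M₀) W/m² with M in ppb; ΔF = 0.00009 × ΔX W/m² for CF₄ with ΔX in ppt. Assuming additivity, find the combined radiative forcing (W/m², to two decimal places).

CO₂: 4.84 × ln(562/424) = 4.84 × ln(1.32547) = 4.84 × 0.28177 = 1.3638 W/m².
CH₄: 0.036 × (√2933 − √717) = 0.036 × (54.1572 − 26.7769) = 0.036 × 27.3803 = 0.9857 W/m².
CF₄: ΔF = 0.00009 × (111 − 34) = 0.00009 × 77 = 0.0069 W/m².
Total ΔF = 1.3638 + 0.9857 + 0.0069 = 2.3564 W/m².

ΔF = 2.36 W/m²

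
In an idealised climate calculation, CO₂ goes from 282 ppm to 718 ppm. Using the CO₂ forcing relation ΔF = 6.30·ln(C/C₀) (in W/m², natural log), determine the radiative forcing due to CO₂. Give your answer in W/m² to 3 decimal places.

ΔF = 5.888 W/m²

CO₂: 6.30 × ln(718/282) = 6.30 × ln(2.54610) = 6.30 × 0.93456 = 5.8877 W/m².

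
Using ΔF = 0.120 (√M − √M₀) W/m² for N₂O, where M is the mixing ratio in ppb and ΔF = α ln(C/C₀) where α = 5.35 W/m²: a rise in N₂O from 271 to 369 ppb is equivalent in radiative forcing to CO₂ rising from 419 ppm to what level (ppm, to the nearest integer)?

N₂O forcing: 0.120 × (√369 − √271) = 0.120 × (19.2094 − 16.4621) = 0.120 × 2.7473 = 0.32968 W/m².
Set 5.35 ln(C/419) = 0.32968: ln(C/419) = 0.32968/5.35 = 0.06162, so C = 419 × e^0.06162 = 419 × 1.06356 = 445.63 ppm.

C ≈ 446 ppm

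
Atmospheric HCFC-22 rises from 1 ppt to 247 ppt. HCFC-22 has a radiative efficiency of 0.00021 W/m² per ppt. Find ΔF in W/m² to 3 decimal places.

HCFC-22: ΔF = 0.00021 × (247 − 1) = 0.00021 × 246 = 0.0517 W/m².

ΔF = 0.052 W/m²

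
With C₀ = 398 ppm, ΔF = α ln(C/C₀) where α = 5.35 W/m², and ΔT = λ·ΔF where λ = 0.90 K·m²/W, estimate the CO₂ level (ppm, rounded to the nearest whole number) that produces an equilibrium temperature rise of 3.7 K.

Required forcing: ΔF = ΔT/λ = 3.7/0.90 = 4.1111 W/m².
Then ln(C/398) = ΔF/5.35 = 4.1111/5.35 = 0.76843.
So C = 398 × e^0.76843 = 398 × 2.15638 = 858.24 ppm.

C ≈ 858 ppm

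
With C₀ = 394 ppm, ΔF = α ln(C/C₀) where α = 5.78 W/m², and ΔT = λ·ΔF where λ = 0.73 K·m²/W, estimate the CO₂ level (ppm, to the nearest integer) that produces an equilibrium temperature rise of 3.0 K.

Required forcing: ΔF = ΔT/λ = 3.0/0.73 = 4.1096 W/m².
Then ln(C/394) = ΔF/5.78 = 4.1096/5.78 = 0.71100.
So C = 394 × e^0.71100 = 394 × 2.03603 = 802.20 ppm.

C ≈ 802 ppm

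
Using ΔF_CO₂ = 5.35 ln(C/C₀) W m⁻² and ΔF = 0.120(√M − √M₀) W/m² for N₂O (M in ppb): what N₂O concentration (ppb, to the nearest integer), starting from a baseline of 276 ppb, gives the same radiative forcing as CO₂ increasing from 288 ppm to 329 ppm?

CO₂ forcing: 5.35 × ln(329/288) = 5.35 × 0.133097 = 0.71207 W/m².
Set 0.120(√M − √276) = 0.71207: √M = 0.71207/0.120 + √276 = 5.9339 + 16.6132 = 22.5471.
M = (22.5471)² = 508.37 ppb.

M ≈ 508 ppb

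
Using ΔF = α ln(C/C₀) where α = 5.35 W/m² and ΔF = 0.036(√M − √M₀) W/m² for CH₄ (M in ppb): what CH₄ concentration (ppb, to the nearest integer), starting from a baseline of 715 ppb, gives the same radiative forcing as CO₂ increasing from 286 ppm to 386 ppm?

M ≈ 5084 ppb

CO₂ forcing: 5.35 × ln(386/286) = 5.35 × 0.299846 = 1.60418 W/m².
Set 0.036(√M − √715) = 1.60418: √M = 1.60418/0.036 + √715 = 44.5606 + 26.7395 = 71.3001.
M = (71.3001)² = 5083.70 ppb.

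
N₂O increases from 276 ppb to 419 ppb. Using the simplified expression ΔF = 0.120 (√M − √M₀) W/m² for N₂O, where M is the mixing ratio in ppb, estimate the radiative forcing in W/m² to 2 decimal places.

N₂O: 0.120 × (√419 − √276) = 0.120 × (20.4695 − 16.6132) = 0.120 × 3.8563 = 0.4628 W/m².

ΔF = 0.46 W/m²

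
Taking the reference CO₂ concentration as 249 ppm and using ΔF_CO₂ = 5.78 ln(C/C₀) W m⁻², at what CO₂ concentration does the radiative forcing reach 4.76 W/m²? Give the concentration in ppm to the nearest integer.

Set 5.78 ln(C/249) = 4.76, so ln(C/249) = 4.76/5.78 = 0.82353.
Then C/249 = e^0.82353 = 2.27853, giving C = 249 × 2.27853 = 567.35 ppm.

C ≈ 567 ppm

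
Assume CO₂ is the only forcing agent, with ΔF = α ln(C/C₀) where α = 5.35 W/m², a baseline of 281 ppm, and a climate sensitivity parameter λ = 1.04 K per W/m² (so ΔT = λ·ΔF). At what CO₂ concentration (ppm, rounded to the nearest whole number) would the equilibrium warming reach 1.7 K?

Required forcing: ΔF = ΔT/λ = 1.7/1.04 = 1.6346 W/m².
Then ln(C/281) = ΔF/5.35 = 1.6346/5.35 = 0.30553.
So C = 281 × e^0.30553 = 281 × 1.35734 = 381.41 ppm.

C ≈ 381 ppm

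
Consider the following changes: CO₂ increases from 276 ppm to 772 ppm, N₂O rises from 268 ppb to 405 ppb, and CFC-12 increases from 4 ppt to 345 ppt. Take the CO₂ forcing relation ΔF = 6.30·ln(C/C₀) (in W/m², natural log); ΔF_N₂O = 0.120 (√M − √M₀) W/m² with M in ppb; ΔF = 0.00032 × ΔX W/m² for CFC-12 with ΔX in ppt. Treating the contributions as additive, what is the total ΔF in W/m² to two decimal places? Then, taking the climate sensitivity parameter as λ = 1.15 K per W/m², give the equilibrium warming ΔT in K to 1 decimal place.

ΔF = 7.04 W/m²; ΔT = 8.1 K

CO₂: 6.30 × ln(772/276) = 6.30 × ln(2.79710) = 6.30 × 1.02858 = 6.4801 W/m².
N₂O: 0.120 × (√405 − √268) = 0.120 × (20.1246 − 16.3707) = 0.120 × 3.7539 = 0.4505 W/m².
CFC-12: ΔF = 0.00032 × (345 − 4) = 0.00032 × 341 = 0.1091 W/m².
Total ΔF = 6.4801 + 0.4505 + 0.1091 = 7.0397 W/m².
ΔT = λ ΔF = 1.15 × 7.04 = 8.0960 K.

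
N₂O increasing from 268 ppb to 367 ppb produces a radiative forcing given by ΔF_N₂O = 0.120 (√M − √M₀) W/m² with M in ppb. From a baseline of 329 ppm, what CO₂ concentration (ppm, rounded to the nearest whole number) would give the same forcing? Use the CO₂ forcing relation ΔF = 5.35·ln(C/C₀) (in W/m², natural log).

N₂O forcing: 0.120 × (√367 − √268) = 0.120 × (19.1572 − 16.3707) = 0.120 × 2.7865 = 0.33438 W/m².
Set 5.35 ln(C/329) = 0.33438: ln(C/329) = 0.33438/5.35 = 0.06250, so C = 329 × e^0.06250 = 329 × 1.06449 = 350.22 ppm.

C ≈ 350 ppm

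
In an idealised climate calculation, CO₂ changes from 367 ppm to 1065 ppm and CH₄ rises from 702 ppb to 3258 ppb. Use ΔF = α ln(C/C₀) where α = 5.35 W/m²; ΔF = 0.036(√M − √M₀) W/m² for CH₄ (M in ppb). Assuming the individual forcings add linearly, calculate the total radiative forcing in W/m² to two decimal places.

ΔF = 6.80 W/m²

CO₂: 5.35 × ln(1065/367) = 5.35 × ln(2.90191) = 5.35 × 1.06537 = 5.6997 W/m².
CH₄: 0.036 × (√3258 − √702) = 0.036 × (57.0789 − 26.4953) = 0.036 × 30.5836 = 1.1010 W/m².
Total ΔF = 5.6997 + 1.1010 = 6.8007 W/m².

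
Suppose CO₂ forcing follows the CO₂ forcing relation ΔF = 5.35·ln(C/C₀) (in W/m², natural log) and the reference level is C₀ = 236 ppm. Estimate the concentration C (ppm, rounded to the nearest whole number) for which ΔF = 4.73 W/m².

Set 5.35 ln(C/236) = 4.73, so ln(C/236) = 4.73/5.35 = 0.88411.
Then C/236 = e^0.88411 = 2.42083, giving C = 236 × 2.42083 = 571.32 ppm.

C ≈ 571 ppm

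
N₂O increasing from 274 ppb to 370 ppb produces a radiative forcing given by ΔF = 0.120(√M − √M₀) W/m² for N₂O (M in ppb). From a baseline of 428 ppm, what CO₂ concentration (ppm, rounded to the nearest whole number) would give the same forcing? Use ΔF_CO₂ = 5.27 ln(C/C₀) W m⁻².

N₂O forcing: 0.120 × (√370 − √274) = 0.120 × (19.2354 − 16.5529) = 0.120 × 2.6825 = 0.32190 W/m².
Set 5.27 ln(C/428) = 0.32190: ln(C/428) = 0.32190/5.27 = 0.06108, so C = 428 × e^0.06108 = 428 × 1.06298 = 454.96 ppm.

C ≈ 455 ppm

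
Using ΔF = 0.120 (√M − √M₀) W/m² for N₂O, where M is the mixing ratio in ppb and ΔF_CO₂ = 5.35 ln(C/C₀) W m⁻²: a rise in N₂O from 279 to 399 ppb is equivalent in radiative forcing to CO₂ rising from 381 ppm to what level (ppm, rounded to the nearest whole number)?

C ≈ 410 ppm

N₂O forcing: 0.120 × (√399 − √279) = 0.120 × (19.9750 − 16.7033) = 0.120 × 3.2717 = 0.39260 W/m².
Set 5.35 ln(C/381) = 0.39260: ln(C/381) = 0.39260/5.35 = 0.07338, so C = 381 × e^0.07338 = 381 × 1.07614 = 410.01 ppm.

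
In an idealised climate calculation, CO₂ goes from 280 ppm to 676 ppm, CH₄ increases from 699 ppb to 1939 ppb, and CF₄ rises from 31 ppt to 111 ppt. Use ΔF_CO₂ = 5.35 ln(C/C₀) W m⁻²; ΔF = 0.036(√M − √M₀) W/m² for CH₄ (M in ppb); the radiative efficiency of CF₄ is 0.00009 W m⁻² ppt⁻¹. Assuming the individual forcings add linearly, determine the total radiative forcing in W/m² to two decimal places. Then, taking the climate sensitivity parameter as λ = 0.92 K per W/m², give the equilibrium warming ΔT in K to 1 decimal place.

ΔF = 5.36 W/m²; ΔT = 4.9 K

CO₂: 5.35 × ln(676/280) = 5.35 × ln(2.41429) = 5.35 × 0.88141 = 4.7155 W/m².
CH₄: 0.036 × (√1939 − √699) = 0.036 × (44.0341 − 26.4386) = 0.036 × 17.5955 = 0.6334 W/m².
CF₄: ΔF = 0.00009 × (111 − 31) = 0.00009 × 80 = 0.0072 W/m².
Total ΔF = 4.7155 + 0.6334 + 0.0072 = 5.3561 W/m².
ΔT = λ ΔF = 0.92 × 5.36 = 4.9312 K.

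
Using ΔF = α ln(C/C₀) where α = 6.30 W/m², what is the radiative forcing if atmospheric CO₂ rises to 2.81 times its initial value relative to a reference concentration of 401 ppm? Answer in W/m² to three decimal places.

Because the forcing depends only on the ratio C/C₀, the initial concentration does not enter.
ΔF = 6.30 × ln(2.81) = 6.30 × 1.03318 = 6.5090 W/m².

ΔF = 6.509 W/m²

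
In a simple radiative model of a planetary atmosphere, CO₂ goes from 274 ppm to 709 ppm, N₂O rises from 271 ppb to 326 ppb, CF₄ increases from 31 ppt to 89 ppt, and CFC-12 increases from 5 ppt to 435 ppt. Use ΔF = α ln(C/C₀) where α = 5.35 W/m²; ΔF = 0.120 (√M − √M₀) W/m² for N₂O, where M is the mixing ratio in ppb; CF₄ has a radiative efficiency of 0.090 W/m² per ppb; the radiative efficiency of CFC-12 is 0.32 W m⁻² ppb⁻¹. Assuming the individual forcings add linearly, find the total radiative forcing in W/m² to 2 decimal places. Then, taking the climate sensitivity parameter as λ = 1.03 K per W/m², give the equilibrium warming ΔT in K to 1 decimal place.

CO₂: 5.35 × ln(709/274) = 5.35 × ln(2.58759) = 5.35 × 0.95073 = 5.0864 W/m².
N₂O: 0.120 × (√326 − √271) = 0.120 × (18.0555 − 16.4621) = 0.120 × 1.5934 = 0.1912 W/m².
CF₄: Δ = 89 − 31 = 58 ppt = 0.058 ppb; ΔF = 0.090 × 0.058 = 0.0052 W/m².
CFC-12: Δ = 435 − 5 = 430 ppt = 0.430 ppb; ΔF = 0.32 × 0.430 = 0.1376 W/m².
Total ΔF = 5.0864 + 0.1912 + 0.0052 + 0.1376 = 5.4204 W/m².
ΔT = λ ΔF = 1.03 × 5.42 = 5.5826 K.

ΔF = 5.42 W/m²; ΔT = 5.6 K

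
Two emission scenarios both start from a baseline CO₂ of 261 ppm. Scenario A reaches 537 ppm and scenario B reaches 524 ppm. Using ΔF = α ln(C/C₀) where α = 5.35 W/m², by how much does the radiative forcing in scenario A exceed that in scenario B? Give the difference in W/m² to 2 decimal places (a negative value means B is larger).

ΔF_A − ΔF_B = 0.13 W/m²

ΔF_A = 5.35 ln(537/261) = 5.35 × 0.72148 = 3.8599 W/m².
ΔF_B = 5.35 ln(524/261) = 5.35 × 0.69697 = 3.7288 W/m².
Difference: 3.8599 − 3.7288 = 0.1311 W/m².
(Equivalently, ΔF_A − ΔF_B = 5.35 ln(537/524) = 5.35 × 0.02451 = 0.1311 W/m².)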